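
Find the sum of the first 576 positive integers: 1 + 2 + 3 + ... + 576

Formula: ∑k = n(n+1)/2
= 576×577/2
= 332352/2
= 166176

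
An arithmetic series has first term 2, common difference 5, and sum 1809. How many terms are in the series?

Using S = n/2 × [2a + (n-1)d]
1809 = n/2 × [2(2) + (n-1)(5)]
1809 = n/2 × [4 + 5n - 5]
3618 = n × [-1 + 5n]
5n² + (-1)n - 3618 = 0
Discriminant: Δ = (-1)² - 4(5)(-3618) = 1 + 72360 = 72361
√Δ = 269
n = [-(-1) + √Δ] / (2·5) = (1 + 269) / 10 = 270 / 10 = 27
(The negative root is discarded since n must be a positive integer.)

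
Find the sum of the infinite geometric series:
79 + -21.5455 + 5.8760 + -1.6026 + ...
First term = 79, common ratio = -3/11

For |r| < 1, S = a / (1 - r)
S = 79 / (1 - (-3/11))
S = 79 / (14/11)
S = 869/14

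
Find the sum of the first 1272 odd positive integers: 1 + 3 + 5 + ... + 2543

Sum of first n odd numbers = n²
= 1272²
= 1617984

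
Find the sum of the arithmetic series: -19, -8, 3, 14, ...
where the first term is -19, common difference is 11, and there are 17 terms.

Sₙ = n/2 × (first + last)
Last term = a + (n-1)d = -19 + (17-1)×11 = 157
S_17 = 17/2 × (-19 + 157)
S_17 = 17/2 × 138 = 1173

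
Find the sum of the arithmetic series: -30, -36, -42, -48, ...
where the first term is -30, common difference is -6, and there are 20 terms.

Sₙ = n/2 × (first + last)
Last term = a + (n-1)d = -30 + (20-1)×(-6) = -144
S_20 = 20/2 × (-30 + (-144))
S_20 = 20/2 × (-174) = -1740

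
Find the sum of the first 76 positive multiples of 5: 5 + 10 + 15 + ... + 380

Factor out 5: = 5(1 + 2 + ... + 76) = 5 × n(n+1)/2
= 5 × 76×77/2
= 5 × 2926
= 14630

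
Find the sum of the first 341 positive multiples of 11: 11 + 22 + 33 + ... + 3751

Factor out 11: = 11(1 + 2 + ... + 341) = 11 × n(n+1)/2
= 11 × 341×342/2
= 11 × 58311
= 641421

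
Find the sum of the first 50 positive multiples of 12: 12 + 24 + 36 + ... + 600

Factor out 12: = 12(1 + 2 + ... + 50) = 12 × n(n+1)/2
= 12 × 50×51/2
= 12 × 1275
= 15300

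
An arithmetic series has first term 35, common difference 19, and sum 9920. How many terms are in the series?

Using S = n/2 × [2a + (n-1)d]
9920 = n/2 × [2(35) + (n-1)(19)]
9920 = n/2 × [70 + 19n - 19]
19840 = n × [51 + 19n]
19n² + (51)n - 19840 = 0
Discriminant: Δ = (51)² - 4(19)(-19840) = 2601 + 1507840 = 1510441
√Δ = 1229
n = [-(51) + √Δ] / (2·19) = (-51 + 1229) / 38 = 1178 / 38 = 31
(The negative root is discarded since n must be a positive integer.)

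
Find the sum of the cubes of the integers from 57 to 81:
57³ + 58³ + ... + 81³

Use ∑_{k=1}^{n} k³ = [n(n+1)/2]², then subtract the first 56 terms.
∑_{k=1}^{81} k³ = [81×82/2]² = 3321² = 11029041
∑_{k=1}^{56} k³ = [56×57/2]² = 1596² = 2547216
∑_{k=57}^{81} k³ = 11029041 - 2547216 = 8481825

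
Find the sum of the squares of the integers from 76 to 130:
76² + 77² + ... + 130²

Use ∑_{k=1}^{n} k² = n(n+1)(2n+1)/6, then subtract the first 75 terms.
∑_{k=1}^{130} k² = 130×131×261/6 = 740805
∑_{k=1}^{75} k² = 75×76×151/6 = 143450
∑_{k=76}^{130} k² = 740805 - 143450 = 597355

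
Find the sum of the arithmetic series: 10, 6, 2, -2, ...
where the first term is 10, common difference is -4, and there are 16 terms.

Sₙ = n/2 × (first + last)
Last term = a + (n-1)d = 10 + (16-1)×(-4) = -50
S_16 = 16/2 × (10 + (-50))
S_16 = 16/2 × (-40) = -320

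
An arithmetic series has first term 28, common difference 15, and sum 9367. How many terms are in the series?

Using S = n/2 × [2a + (n-1)d]
9367 = n/2 × [2(28) + (n-1)(15)]
9367 = n/2 × [56 + 15n - 15]
18734 = n × [41 + 15n]
15n² + (41)n - 18734 = 0
Discriminant: Δ = (41)² - 4(15)(-18734) = 1681 + 1124040 = 1125721
√Δ = 1061
n = [-(41) + √Δ] / (2·15) = (-41 + 1061) / 30 = 1020 / 30 = 34
(The negative root is discarded since n must be a positive integer.)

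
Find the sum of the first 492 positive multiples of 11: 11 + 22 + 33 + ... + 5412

Factor out 11: = 11(1 + 2 + ... + 492) = 11 × n(n+1)/2
= 11 × 492×493/2
= 11 × 121278
= 1334058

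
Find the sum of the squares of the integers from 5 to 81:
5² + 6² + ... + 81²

Use ∑_{k=1}^{n} k² = n(n+1)(2n+1)/6, then subtract the first 4 terms.
∑_{k=1}^{81} k² = 81×82×163/6 = 180441
∑_{k=1}^{4} k² = 4×5×9/6 = 30
∑_{k=5}^{81} k² = 180441 - 30 = 180411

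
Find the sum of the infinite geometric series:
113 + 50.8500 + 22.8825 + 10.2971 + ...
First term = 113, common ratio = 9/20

For |r| < 1, S = a / (1 - r)
S = 113 / (1 - (9/20))
S = 113 / (11/20)
S = 2260/11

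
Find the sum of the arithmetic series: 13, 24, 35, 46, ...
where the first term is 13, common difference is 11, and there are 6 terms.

Sₙ = n/2 × (first + last)
Last term = a + (n-1)d = 13 + (6-1)×11 = 68
S_6 = 6/2 × (13 + 68)
S_6 = 6/2 × 81 = 243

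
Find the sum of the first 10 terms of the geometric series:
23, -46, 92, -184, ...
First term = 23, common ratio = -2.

Sₙ = a(1 - rⁿ) / (1 - r)
S_10 = 23(1 - (-2)^10) / (1 - (-2))
S_10 = 23(1 - 1024) / (3)
S_10 = -7843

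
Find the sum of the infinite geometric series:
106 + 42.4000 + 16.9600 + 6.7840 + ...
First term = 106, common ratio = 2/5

For |r| < 1, S = a / (1 - r)
S = 106 / (1 - (2/5))
S = 106 / (3/5)
S = 530/3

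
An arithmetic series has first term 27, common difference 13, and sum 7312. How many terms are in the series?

Using S = n/2 × [2a + (n-1)d]
7312 = n/2 × [2(27) + (n-1)(13)]
7312 = n/2 × [54 + 13n - 13]
14624 = n × [41 + 13n]
13n² + (41)n - 14624 = 0
Discriminant: Δ = (41)² - 4(13)(-14624) = 1681 + 760448 = 762129
√Δ = 873
n = [-(41) + √Δ] / (2·13) = (-41 + 873) / 26 = 832 / 26 = 32
(The negative root is discarded since n must be a positive integer.)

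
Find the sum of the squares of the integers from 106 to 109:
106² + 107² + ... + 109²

Use ∑_{k=1}^{n} k² = n(n+1)(2n+1)/6, then subtract the first 105 terms.
∑_{k=1}^{109} k² = 109×110×219/6 = 437635
∑_{k=1}^{105} k² = 105×106×211/6 = 391405
∑_{k=106}^{109} k² = 437635 - 391405 = 46230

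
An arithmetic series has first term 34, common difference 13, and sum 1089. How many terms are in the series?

Using S = n/2 × [2a + (n-1)d]
1089 = n/2 × [2(34) + (n-1)(13)]
1089 = n/2 × [68 + 13n - 13]
2178 = n × [55 + 13n]
13n² + (55)n - 2178 = 0
Discriminant: Δ = (55)² - 4(13)(-2178) = 3025 + 113256 = 116281
√Δ = 341
n = [-(55) + √Δ] / (2·13) = (-55 + 341) / 26 = 286 / 26 = 11
(The negative root is discarded since n must be a positive integer.)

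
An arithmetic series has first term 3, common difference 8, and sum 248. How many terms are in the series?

Using S = n/2 × [2a + (n-1)d]
248 = n/2 × [2(3) + (n-1)(8)]
248 = n/2 × [6 + 8n - 8]
496 = n × [-2 + 8n]
8n² + (-2)n - 496 = 0
Discriminant: Δ = (-2)² - 4(8)(-496) = 4 + 15872 = 15876
√Δ = 126
n = [-(-2) + √Δ] / (2·8) = (2 + 126) / 16 = 128 / 16 = 8
(The negative root is discarded since n must be a positive integer.)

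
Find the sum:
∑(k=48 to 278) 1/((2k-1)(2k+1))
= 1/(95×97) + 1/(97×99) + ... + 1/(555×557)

Partial fractions: 1/((2k-1)(2k+1)) = (1/2)[1/(2k-1) - 1/(2k+1)]
The series telescopes:
= (1/2)[1/95 - 1/557]
= 231/52915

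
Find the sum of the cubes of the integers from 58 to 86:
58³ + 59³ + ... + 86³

Use ∑_{k=1}^{n} k³ = [n(n+1)/2]², then subtract the first 57 terms.
∑_{k=1}^{86} k³ = [86×87/2]² = 3741² = 13995081
∑_{k=1}^{57} k³ = [57×58/2]² = 1653² = 2732409
∑_{k=58}^{86} k³ = 13995081 - 2732409 = 11262672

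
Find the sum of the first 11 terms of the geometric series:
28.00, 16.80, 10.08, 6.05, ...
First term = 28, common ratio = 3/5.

Sₙ = a(1 - rⁿ) / (1 - r)
S_11 = 28(1 - (3/5)^11) / (1 - (3/5))
S_11 = 28(1 - (177147/48828125)) / (2/5)
S_11 = 681113692/9765625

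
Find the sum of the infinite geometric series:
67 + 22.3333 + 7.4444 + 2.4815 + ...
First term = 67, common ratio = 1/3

For |r| < 1, S = a / (1 - r)
S = 67 / (1 - (1/3))
S = 67 / (2/3)
S = 201/2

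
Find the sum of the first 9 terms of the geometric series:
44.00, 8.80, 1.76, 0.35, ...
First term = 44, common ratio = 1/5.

Sₙ = a(1 - rⁿ) / (1 - r)
S_9 = 44(1 - (1/5)^9) / (1 - (1/5))
S_9 = 44(1 - (1/1953125)) / (4/5)
S_9 = 21484364/390625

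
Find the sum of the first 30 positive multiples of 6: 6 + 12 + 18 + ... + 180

Factor out 6: = 6(1 + 2 + ... + 30) = 6 × n(n+1)/2
= 6 × 30×31/2
= 6 × 465
= 2790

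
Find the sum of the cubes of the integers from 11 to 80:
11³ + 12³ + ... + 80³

Use ∑_{k=1}^{n} k³ = [n(n+1)/2]², then subtract the first 10 terms.
∑_{k=1}^{80} k³ = [80×81/2]² = 3240² = 10497600
∑_{k=1}^{10} k³ = [10×11/2]² = 55² = 3025
∑_{k=11}^{80} k³ = 10497600 - 3025 = 10494575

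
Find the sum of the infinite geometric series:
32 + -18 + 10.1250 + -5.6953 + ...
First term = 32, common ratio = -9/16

For |r| < 1, S = a / (1 - r)
S = 32 / (1 - (-9/16))
S = 32 / (25/16)
S = 512/25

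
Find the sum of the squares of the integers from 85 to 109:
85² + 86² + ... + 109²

Use ∑_{k=1}^{n} k² = n(n+1)(2n+1)/6, then subtract the first 84 terms.
∑_{k=1}^{109} k² = 109×110×219/6 = 437635
∑_{k=1}^{84} k² = 84×85×169/6 = 201110
∑_{k=85}^{109} k² = 437635 - 201110 = 236525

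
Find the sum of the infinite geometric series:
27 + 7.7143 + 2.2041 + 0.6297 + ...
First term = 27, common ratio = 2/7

For |r| < 1, S = a / (1 - r)
S = 27 / (1 - (2/7))
S = 27 / (5/7)
S = 189/5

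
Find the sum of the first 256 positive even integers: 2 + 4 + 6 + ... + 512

Sum of first n even numbers = n(n+1)
= 256×257
= 65792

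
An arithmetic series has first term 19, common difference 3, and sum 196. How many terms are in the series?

Using S = n/2 × [2a + (n-1)d]
196 = n/2 × [2(19) + (n-1)(3)]
196 = n/2 × [38 + 3n - 3]
392 = n × [35 + 3n]
3n² + (35)n - 392 = 0
Discriminant: Δ = (35)² - 4(3)(-392) = 1225 + 4704 = 5929
√Δ = 77
n = [-(35) + √Δ] / (2·3) = (-35 + 77) / 6 = 42 / 6 = 7
(The negative root is discarded since n must be a positive integer.)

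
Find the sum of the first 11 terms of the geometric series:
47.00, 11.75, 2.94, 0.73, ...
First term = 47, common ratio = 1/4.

Sₙ = a(1 - rⁿ) / (1 - r)
S_11 = 47(1 - (1/4)^11) / (1 - (1/4))
S_11 = 47(1 - (1/4194304)) / (3/4)
S_11 = 65710747/1048576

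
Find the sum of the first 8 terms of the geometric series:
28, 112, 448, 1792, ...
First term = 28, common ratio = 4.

Sₙ = a(1 - rⁿ) / (1 - r)
S_8 = 28(1 - 4^8) / (1 - 4)
S_8 = 28(1 - 65536) / (-3)
S_8 = 611660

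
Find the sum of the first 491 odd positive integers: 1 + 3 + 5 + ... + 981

Sum of first n odd numbers = n²
= 491²
= 241081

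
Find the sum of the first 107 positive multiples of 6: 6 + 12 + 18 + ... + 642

Factor out 6: = 6(1 + 2 + ... + 107) = 6 × n(n+1)/2
= 6 × 107×108/2
= 6 × 5778
= 34668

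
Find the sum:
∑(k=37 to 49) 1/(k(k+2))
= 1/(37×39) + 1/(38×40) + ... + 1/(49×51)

Partial fractions: 1/(k(k+2)) = (1/2)[1/k - 1/(k+2)]
Telescoping leaves the first two and last two terms:
= (1/2)[1/37 + 1/38 - 1/50 - 1/51]
= 12311/1792650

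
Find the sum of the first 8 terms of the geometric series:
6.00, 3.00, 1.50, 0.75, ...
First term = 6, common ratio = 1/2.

Sₙ = a(1 - rⁿ) / (1 - r)
S_8 = 6(1 - (1/2)^8) / (1 - (1/2))
S_8 = 6(1 - (1/256)) / (1/2)
S_8 = 765/64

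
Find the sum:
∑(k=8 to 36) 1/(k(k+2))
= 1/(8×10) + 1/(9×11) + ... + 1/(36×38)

Partial fractions: 1/(k(k+2)) = (1/2)[1/k - 1/(k+2)]
Telescoping leaves the first two and last two terms:
= (1/2)[1/8 + 1/9 - 1/37 - 1/38]
= 9251/101232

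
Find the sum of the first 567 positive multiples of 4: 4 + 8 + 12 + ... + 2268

Factor out 4: = 4(1 + 2 + ... + 567) = 4 × n(n+1)/2
= 4 × 567×568/2
= 4 × 161028
= 644112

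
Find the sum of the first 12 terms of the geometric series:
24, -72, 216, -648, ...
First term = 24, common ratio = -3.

Sₙ = a(1 - rⁿ) / (1 - r)
S_12 = 24(1 - (-3)^12) / (1 - (-3))
S_12 = 24(1 - 531441) / (4)
S_12 = -3188640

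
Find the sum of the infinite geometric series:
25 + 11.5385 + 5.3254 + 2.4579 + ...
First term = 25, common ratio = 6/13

For |r| < 1, S = a / (1 - r)
S = 25 / (1 - (6/13))
S = 25 / (7/13)
S = 325/7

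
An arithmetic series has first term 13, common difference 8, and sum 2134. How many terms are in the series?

Using S = n/2 × [2a + (n-1)d]
2134 = n/2 × [2(13) + (n-1)(8)]
2134 = n/2 × [26 + 8n - 8]
4268 = n × [18 + 8n]
8n² + (18)n - 4268 = 0
Discriminant: Δ = (18)² - 4(8)(-4268) = 324 + 136576 = 136900
√Δ = 370
n = [-(18) + √Δ] / (2·8) = (-18 + 370) / 16 = 352 / 16 = 22
(The negative root is discarded since n must be a positive integer.)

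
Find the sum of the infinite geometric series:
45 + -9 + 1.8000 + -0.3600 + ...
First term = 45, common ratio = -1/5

For |r| < 1, S = a / (1 - r)
S = 45 / (1 - (-1/5))
S = 45 / (6/5)
S = 75/2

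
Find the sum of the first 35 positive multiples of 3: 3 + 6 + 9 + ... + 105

Factor out 3: = 3(1 + 2 + ... + 35) = 3 × n(n+1)/2
= 3 × 35×36/2
= 3 × 630
= 1890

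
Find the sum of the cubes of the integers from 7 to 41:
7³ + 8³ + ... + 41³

Use ∑_{k=1}^{n} k³ = [n(n+1)/2]², then subtract the first 6 terms.
∑_{k=1}^{41} k³ = [41×42/2]² = 861² = 741321
∑_{k=1}^{6} k³ = [6×7/2]² = 21² = 441
∑_{k=7}^{41} k³ = 741321 - 441 = 740880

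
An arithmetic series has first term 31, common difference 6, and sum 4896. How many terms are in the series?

Using S = n/2 × [2a + (n-1)d]
4896 = n/2 × [2(31) + (n-1)(6)]
4896 = n/2 × [62 + 6n - 6]
9792 = n × [56 + 6n]
6n² + (56)n - 9792 = 0
Discriminant: Δ = (56)² - 4(6)(-9792) = 3136 + 235008 = 238144
√Δ = 488
n = [-(56) + √Δ] / (2·6) = (-56 + 488) / 12 = 432 / 12 = 36
(The negative root is discarded since n must be a positive integer.)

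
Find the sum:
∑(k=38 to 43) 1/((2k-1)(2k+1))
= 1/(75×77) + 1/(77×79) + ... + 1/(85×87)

Partial fractions: 1/((2k-1)(2k+1)) = (1/2)[1/(2k-1) - 1/(2k+1)]
The series telescopes:
= (1/2)[1/75 - 1/87]
= 2/2175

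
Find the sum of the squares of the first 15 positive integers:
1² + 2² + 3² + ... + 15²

Formula: ∑k² = n(n+1)(2n+1)/6
= 15×16×31/6
= 7440/6
= 1240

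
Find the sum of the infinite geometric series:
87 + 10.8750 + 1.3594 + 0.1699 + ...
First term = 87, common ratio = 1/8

For |r| < 1, S = a / (1 - r)
S = 87 / (1 - (1/8))
S = 87 / (7/8)
S = 696/7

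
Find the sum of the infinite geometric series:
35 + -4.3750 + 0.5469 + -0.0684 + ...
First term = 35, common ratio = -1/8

For |r| < 1, S = a / (1 - r)
S = 35 / (1 - (-1/8))
S = 35 / (9/8)
S = 280/9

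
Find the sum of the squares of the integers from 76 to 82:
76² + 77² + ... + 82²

Use ∑_{k=1}^{n} k² = n(n+1)(2n+1)/6, then subtract the first 75 terms.
∑_{k=1}^{82} k² = 82×83×165/6 = 187165
∑_{k=1}^{75} k² = 75×76×151/6 = 143450
∑_{k=76}^{82} k² = 187165 - 143450 = 43715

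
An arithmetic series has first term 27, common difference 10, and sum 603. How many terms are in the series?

Using S = n/2 × [2a + (n-1)d]
603 = n/2 × [2(27) + (n-1)(10)]
603 = n/2 × [54 + 10n - 10]
1206 = n × [44 + 10n]
10n² + (44)n - 1206 = 0
Discriminant: Δ = (44)² - 4(10)(-1206) = 1936 + 48240 = 50176
√Δ = 224
n = [-(44) + √Δ] / (2·10) = (-44 + 224) / 20 = 180 / 20 = 9
(The negative root is discarded since n must be a positive integer.)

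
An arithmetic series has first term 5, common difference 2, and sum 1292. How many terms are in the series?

Using S = n/2 × [2a + (n-1)d]
1292 = n/2 × [2(5) + (n-1)(2)]
1292 = n/2 × [10 + 2n - 2]
2584 = n × [8 + 2n]
2n² + (8)n - 2584 = 0
Discriminant: Δ = (8)² - 4(2)(-2584) = 64 + 20672 = 20736
√Δ = 144
n = [-(8) + √Δ] / (2·2) = (-8 + 144) / 4 = 136 / 4 = 34
(The negative root is discarded since n must be a positive integer.)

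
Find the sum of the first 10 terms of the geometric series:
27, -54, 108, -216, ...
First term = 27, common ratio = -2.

Sₙ = a(1 - rⁿ) / (1 - r)
S_10 = 27(1 - (-2)^10) / (1 - (-2))
S_10 = 27(1 - 1024) / (3)
S_10 = -9207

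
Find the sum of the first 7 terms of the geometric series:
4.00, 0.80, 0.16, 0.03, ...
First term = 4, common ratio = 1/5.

Sₙ = a(1 - rⁿ) / (1 - r)
S_7 = 4(1 - (1/5)^7) / (1 - (1/5))
S_7 = 4(1 - (1/78125)) / (4/5)
S_7 = 78124/15625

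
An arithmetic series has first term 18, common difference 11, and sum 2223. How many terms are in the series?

Using S = n/2 × [2a + (n-1)d]
2223 = n/2 × [2(18) + (n-1)(11)]
2223 = n/2 × [36 + 11n - 11]
4446 = n × [25 + 11n]
11n² + (25)n - 4446 = 0
Discriminant: Δ = (25)² - 4(11)(-4446) = 625 + 195624 = 196249
√Δ = 443
n = [-(25) + √Δ] / (2·11) = (-25 + 443) / 22 = 418 / 22 = 19
(The negative root is discarded since n must be a positive integer.)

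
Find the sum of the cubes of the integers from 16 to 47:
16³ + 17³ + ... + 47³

Use ∑_{k=1}^{n} k³ = [n(n+1)/2]², then subtract the first 15 terms.
∑_{k=1}^{47} k³ = [47×48/2]² = 1128² = 1272384
∑_{k=1}^{15} k³ = [15×16/2]² = 120² = 14400
∑_{k=16}^{47} k³ = 1272384 - 14400 = 1257984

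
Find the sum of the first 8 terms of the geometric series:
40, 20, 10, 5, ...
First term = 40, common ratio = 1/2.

Sₙ = a(1 - rⁿ) / (1 - r)
S_8 = 40(1 - (1/2)^8) / (1 - (1/2))
S_8 = 40(1 - (1/256)) / (1/2)
S_8 = 1275/16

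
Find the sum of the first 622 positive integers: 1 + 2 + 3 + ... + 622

Formula: ∑k = n(n+1)/2
= 622×623/2
= 387506/2
= 193753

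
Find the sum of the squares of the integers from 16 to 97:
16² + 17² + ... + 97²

Use ∑_{k=1}^{n} k² = n(n+1)(2n+1)/6, then subtract the first 15 terms.
∑_{k=1}^{97} k² = 97×98×195/6 = 308945
∑_{k=1}^{15} k² = 15×16×31/6 = 1240
∑_{k=16}^{97} k² = 308945 - 1240 = 307705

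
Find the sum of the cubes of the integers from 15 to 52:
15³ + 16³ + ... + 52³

Use ∑_{k=1}^{n} k³ = [n(n+1)/2]², then subtract the first 14 terms.
∑_{k=1}^{52} k³ = [52×53/2]² = 1378² = 1898884
∑_{k=1}^{14} k³ = [14×15/2]² = 105² = 11025
∑_{k=15}^{52} k³ = 1898884 - 11025 = 1887859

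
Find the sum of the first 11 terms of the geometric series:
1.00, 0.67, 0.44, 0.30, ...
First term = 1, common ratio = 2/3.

Sₙ = a(1 - rⁿ) / (1 - r)
S_11 = 1(1 - (2/3)^11) / (1 - (2/3))
S_11 = 1(1 - (2048/177147)) / (1/3)
S_11 = 175099/59049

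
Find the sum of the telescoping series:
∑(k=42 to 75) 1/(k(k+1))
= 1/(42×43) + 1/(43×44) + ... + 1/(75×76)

Partial fractions: 1/(k(k+1)) = 1/k - 1/(k+1)
The series telescopes:
= (1/42 - 1/43) + (1/43 - 1/44) + ... + (1/75 - 1/76)
= 1/42 - 1/76
= 17/1596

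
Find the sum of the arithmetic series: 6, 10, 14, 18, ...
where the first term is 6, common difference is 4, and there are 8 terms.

Sₙ = n/2 × (first + last)
Last term = a + (n-1)d = 6 + (8-1)×4 = 34
S_8 = 8/2 × (6 + 34)
S_8 = 8/2 × 40 = 160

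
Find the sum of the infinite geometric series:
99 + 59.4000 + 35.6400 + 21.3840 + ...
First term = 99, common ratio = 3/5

For |r| < 1, S = a / (1 - r)
S = 99 / (1 - (3/5))
S = 99 / (2/5)
S = 495/2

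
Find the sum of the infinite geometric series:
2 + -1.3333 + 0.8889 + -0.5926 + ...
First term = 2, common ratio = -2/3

For |r| < 1, S = a / (1 - r)
S = 2 / (1 - (-2/3))
S = 2 / (5/3)
S = 6/5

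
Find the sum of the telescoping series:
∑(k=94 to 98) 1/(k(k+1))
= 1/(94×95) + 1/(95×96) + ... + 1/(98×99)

Partial fractions: 1/(k(k+1)) = 1/k - 1/(k+1)
The series telescopes:
= (1/94 - 1/95) + (1/95 - 1/96) + ... + (1/98 - 1/99)
= 1/94 - 1/99
= 5/9306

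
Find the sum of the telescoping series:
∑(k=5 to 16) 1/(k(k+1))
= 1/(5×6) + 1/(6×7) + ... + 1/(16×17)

Partial fractions: 1/(k(k+1)) = 1/k - 1/(k+1)
The series telescopes:
= (1/5 - 1/6) + (1/6 - 1/7) + ... + (1/16 - 1/17)
= 1/5 - 1/17
= 12/85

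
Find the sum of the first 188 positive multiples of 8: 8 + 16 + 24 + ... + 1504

Factor out 8: = 8(1 + 2 + ... + 188) = 8 × n(n+1)/2
= 8 × 188×189/2
= 8 × 17766
= 142128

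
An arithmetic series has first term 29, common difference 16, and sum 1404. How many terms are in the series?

Using S = n/2 × [2a + (n-1)d]
1404 = n/2 × [2(29) + (n-1)(16)]
1404 = n/2 × [58 + 16n - 16]
2808 = n × [42 + 16n]
16n² + (42)n - 2808 = 0
Discriminant: Δ = (42)² - 4(16)(-2808) = 1764 + 179712 = 181476
√Δ = 426
n = [-(42) + √Δ] / (2·16) = (-42 + 426) / 32 = 384 / 32 = 12
(The negative root is discarded since n must be a positive integer.)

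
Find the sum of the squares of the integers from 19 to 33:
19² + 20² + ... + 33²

Use ∑_{k=1}^{n} k² = n(n+1)(2n+1)/6, then subtract the first 18 terms.
∑_{k=1}^{33} k² = 33×34×67/6 = 12529
∑_{k=1}^{18} k² = 18×19×37/6 = 2109
∑_{k=19}^{33} k² = 12529 - 2109 = 10420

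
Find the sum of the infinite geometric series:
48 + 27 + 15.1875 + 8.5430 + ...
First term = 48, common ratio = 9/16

For |r| < 1, S = a / (1 - r)
S = 48 / (1 - (9/16))
S = 48 / (7/16)
S = 768/7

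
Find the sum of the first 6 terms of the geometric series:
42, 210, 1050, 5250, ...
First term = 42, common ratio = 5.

Sₙ = a(1 - rⁿ) / (1 - r)
S_6 = 42(1 - 5^6) / (1 - 5)
S_6 = 42(1 - 15625) / (-4)
S_6 = 164052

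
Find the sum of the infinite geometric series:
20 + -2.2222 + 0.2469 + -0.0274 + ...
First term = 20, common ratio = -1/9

For |r| < 1, S = a / (1 - r)
S = 20 / (1 - (-1/9))
S = 20 / (10/9)
S = 18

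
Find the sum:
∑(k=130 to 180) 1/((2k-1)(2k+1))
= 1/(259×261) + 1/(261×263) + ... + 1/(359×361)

Partial fractions: 1/((2k-1)(2k+1)) = (1/2)[1/(2k-1) - 1/(2k+1)]
The series telescopes:
= (1/2)[1/259 - 1/361]
= 51/93499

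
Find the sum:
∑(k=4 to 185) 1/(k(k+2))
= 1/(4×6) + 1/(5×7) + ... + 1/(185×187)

Partial fractions: 1/(k(k+2)) = (1/2)[1/k - 1/(k+2)]
Telescoping leaves the first two and last two terms:
= (1/2)[1/4 + 1/5 - 1/186 - 1/187]
= 152789/695640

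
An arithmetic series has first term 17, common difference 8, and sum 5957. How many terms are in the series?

Using S = n/2 × [2a + (n-1)d]
5957 = n/2 × [2(17) + (n-1)(8)]
5957 = n/2 × [34 + 8n - 8]
11914 = n × [26 + 8n]
8n² + (26)n - 11914 = 0
Discriminant: Δ = (26)² - 4(8)(-11914) = 676 + 381248 = 381924
√Δ = 618
n = [-(26) + √Δ] / (2·8) = (-26 + 618) / 16 = 592 / 16 = 37
(The negative root is discarded since n must be a positive integer.)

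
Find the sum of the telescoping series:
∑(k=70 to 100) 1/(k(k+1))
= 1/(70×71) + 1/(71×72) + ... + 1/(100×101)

Partial fractions: 1/(k(k+1)) = 1/k - 1/(k+1)
The series telescopes:
= (1/70 - 1/71) + (1/71 - 1/72) + ... + (1/100 - 1/101)
= 1/70 - 1/101
= 31/7070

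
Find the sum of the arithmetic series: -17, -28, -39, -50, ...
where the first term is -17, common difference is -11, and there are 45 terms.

Sₙ = n/2 × (first + last)
Last term = a + (n-1)d = -17 + (45-1)×(-11) = -501
S_45 = 45/2 × (-17 + (-501))
S_45 = 45/2 × (-518) = -11655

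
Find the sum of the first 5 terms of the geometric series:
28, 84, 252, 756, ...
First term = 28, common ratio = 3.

Sₙ = a(1 - rⁿ) / (1 - r)
S_5 = 28(1 - 3^5) / (1 - 3)
S_5 = 28(1 - 243) / (-2)
S_5 = 3388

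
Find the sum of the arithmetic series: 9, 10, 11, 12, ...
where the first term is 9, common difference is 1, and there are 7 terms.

Sₙ = n/2 × (first + last)
Last term = a + (n-1)d = 9 + (7-1)×1 = 15
S_7 = 7/2 × (9 + 15)
S_7 = 7/2 × 24 = 84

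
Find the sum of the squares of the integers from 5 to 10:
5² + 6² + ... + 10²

Use ∑_{k=1}^{n} k² = n(n+1)(2n+1)/6, then subtract the first 4 terms.
∑_{k=1}^{10} k² = 10×11×21/6 = 385
∑_{k=1}^{4} k² = 4×5×9/6 = 30
∑_{k=5}^{10} k² = 385 - 30 = 355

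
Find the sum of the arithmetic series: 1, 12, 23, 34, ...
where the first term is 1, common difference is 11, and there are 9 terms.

Sₙ = n/2 × (first + last)
Last term = a + (n-1)d = 1 + (9-1)×11 = 89
S_9 = 9/2 × (1 + 89)
S_9 = 9/2 × 90 = 405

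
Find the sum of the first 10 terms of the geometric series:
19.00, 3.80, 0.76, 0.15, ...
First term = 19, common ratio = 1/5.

Sₙ = a(1 - rⁿ) / (1 - r)
S_10 = 19(1 - (1/5)^10) / (1 - (1/5))
S_10 = 19(1 - (1/9765625)) / (4/5)
S_10 = 46386714/1953125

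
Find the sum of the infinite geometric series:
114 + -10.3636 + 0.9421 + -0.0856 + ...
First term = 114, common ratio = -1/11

For |r| < 1, S = a / (1 - r)
S = 114 / (1 - (-1/11))
S = 114 / (12/11)
S = 209/2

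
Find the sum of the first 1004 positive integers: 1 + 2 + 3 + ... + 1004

Formula: ∑k = n(n+1)/2
= 1004×1005/2
= 1009020/2
= 504510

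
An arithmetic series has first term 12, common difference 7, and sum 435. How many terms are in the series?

Using S = n/2 × [2a + (n-1)d]
435 = n/2 × [2(12) + (n-1)(7)]
435 = n/2 × [24 + 7n - 7]
870 = n × [17 + 7n]
7n² + (17)n - 870 = 0
Discriminant: Δ = (17)² - 4(7)(-870) = 289 + 24360 = 24649
√Δ = 157
n = [-(17) + √Δ] / (2·7) = (-17 + 157) / 14 = 140 / 14 = 10
(The negative root is discarded since n must be a positive integer.)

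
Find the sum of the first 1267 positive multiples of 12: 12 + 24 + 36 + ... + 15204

Factor out 12: = 12(1 + 2 + ... + 1267) = 12 × n(n+1)/2
= 12 × 1267×1268/2
= 12 × 803278
= 9639336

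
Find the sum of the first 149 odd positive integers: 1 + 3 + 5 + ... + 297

Sum of first n odd numbers = n²
= 149²
= 22201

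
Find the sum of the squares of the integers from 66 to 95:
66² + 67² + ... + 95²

Use ∑_{k=1}^{n} k² = n(n+1)(2n+1)/6, then subtract the first 65 terms.
∑_{k=1}^{95} k² = 95×96×191/6 = 290320
∑_{k=1}^{65} k² = 65×66×131/6 = 93665
∑_{k=66}^{95} k² = 290320 - 93665 = 196655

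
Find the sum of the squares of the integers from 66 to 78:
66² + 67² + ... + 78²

Use ∑_{k=1}^{n} k² = n(n+1)(2n+1)/6, then subtract the first 65 terms.
∑_{k=1}^{78} k² = 78×79×157/6 = 161239
∑_{k=1}^{65} k² = 65×66×131/6 = 93665
∑_{k=66}^{78} k² = 161239 - 93665 = 67574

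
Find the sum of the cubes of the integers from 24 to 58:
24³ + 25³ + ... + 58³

Use ∑_{k=1}^{n} k³ = [n(n+1)/2]², then subtract the first 23 terms.
∑_{k=1}^{58} k³ = [58×59/2]² = 1711² = 2927521
∑_{k=1}^{23} k³ = [23×24/2]² = 276² = 76176
∑_{k=24}^{58} k³ = 2927521 - 76176 = 2851345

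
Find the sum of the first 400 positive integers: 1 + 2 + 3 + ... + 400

Formula: ∑k = n(n+1)/2
= 400×401/2
= 160400/2
= 80200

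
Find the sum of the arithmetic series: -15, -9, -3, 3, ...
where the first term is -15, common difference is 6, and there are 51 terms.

Sₙ = n/2 × (first + last)
Last term = a + (n-1)d = -15 + (51-1)×6 = 285
S_51 = 51/2 × (-15 + 285)
S_51 = 51/2 × 270 = 6885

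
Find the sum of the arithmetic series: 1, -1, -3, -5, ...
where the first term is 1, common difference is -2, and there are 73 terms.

Sₙ = n/2 × (first + last)
Last term = a + (n-1)d = 1 + (73-1)×(-2) = -143
S_73 = 73/2 × (1 + (-143))
S_73 = 73/2 × (-142) = -5183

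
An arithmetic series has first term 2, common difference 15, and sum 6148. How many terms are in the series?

Using S = n/2 × [2a + (n-1)d]
6148 = n/2 × [2(2) + (n-1)(15)]
6148 = n/2 × [4 + 15n - 15]
12296 = n × [-11 + 15n]
15n² + (-11)n - 12296 = 0
Discriminant: Δ = (-11)² - 4(15)(-12296) = 121 + 737760 = 737881
√Δ = 859
n = [-(-11) + √Δ] / (2·15) = (11 + 859) / 30 = 870 / 30 = 29
(The negative root is discarded since n must be a positive integer.)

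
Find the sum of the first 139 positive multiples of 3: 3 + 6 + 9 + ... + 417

Factor out 3: = 3(1 + 2 + ... + 139) = 3 × n(n+1)/2
= 3 × 139×140/2
= 3 × 9730
= 29190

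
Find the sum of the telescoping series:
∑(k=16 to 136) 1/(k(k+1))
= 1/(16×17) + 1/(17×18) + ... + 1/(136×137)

Partial fractions: 1/(k(k+1)) = 1/k - 1/(k+1)
The series telescopes:
= (1/16 - 1/17) + (1/17 - 1/18) + ... + (1/136 - 1/137)
= 1/16 - 1/137
= 121/2192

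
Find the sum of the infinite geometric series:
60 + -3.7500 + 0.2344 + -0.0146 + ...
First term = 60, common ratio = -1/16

For |r| < 1, S = a / (1 - r)
S = 60 / (1 - (-1/16))
S = 60 / (17/16)
S = 960/17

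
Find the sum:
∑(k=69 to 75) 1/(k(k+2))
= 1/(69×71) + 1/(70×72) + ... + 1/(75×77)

Partial fractions: 1/(k(k+2)) = (1/2)[1/k - 1/(k+2)]
Telescoping leaves the first two and last two terms:
= (1/2)[1/69 + 1/70 - 1/76 - 1/77]
= 5317/4037880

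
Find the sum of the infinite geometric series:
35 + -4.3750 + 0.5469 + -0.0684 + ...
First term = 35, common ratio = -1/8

For |r| < 1, S = a / (1 - r)
S = 35 / (1 - (-1/8))
S = 35 / (9/8)
S = 280/9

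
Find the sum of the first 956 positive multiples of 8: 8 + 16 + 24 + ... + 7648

Factor out 8: = 8(1 + 2 + ... + 956) = 8 × n(n+1)/2
= 8 × 956×957/2
= 8 × 457446
= 3659568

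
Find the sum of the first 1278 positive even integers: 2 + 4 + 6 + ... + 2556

Sum of first n even numbers = n(n+1)
= 1278×1279
= 1634562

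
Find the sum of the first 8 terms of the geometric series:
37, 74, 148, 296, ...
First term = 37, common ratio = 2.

Sₙ = a(1 - rⁿ) / (1 - r)
S_8 = 37(1 - 2^8) / (1 - 2)
S_8 = 37(1 - 256) / (-1)
S_8 = 9435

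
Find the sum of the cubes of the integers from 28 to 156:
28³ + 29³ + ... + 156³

Use ∑_{k=1}^{n} k³ = [n(n+1)/2]², then subtract the first 27 terms.
∑_{k=1}^{156} k³ = [156×157/2]² = 12246² = 149964516
∑_{k=1}^{27} k³ = [27×28/2]² = 378² = 142884
∑_{k=28}^{156} k³ = 149964516 - 142884 = 149821632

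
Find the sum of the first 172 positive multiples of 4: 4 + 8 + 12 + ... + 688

Factor out 4: = 4(1 + 2 + ... + 172) = 4 × n(n+1)/2
= 4 × 172×173/2
= 4 × 14878
= 59512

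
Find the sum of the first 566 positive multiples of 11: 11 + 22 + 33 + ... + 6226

Factor out 11: = 11(1 + 2 + ... + 566) = 11 × n(n+1)/2
= 11 × 566×567/2
= 11 × 160461
= 1765071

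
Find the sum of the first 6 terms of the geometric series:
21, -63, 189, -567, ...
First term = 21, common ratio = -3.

Sₙ = a(1 - rⁿ) / (1 - r)
S_6 = 21(1 - (-3)^6) / (1 - (-3))
S_6 = 21(1 - 729) / (4)
S_6 = -3822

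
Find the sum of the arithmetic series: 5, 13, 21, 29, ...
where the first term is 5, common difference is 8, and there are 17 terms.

Sₙ = n/2 × (first + last)
Last term = a + (n-1)d = 5 + (17-1)×8 = 133
S_17 = 17/2 × (5 + 133)
S_17 = 17/2 × 138 = 1173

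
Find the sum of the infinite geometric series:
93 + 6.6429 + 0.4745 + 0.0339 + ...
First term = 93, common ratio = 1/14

For |r| < 1, S = a / (1 - r)
S = 93 / (1 - (1/14))
S = 93 / (13/14)
S = 1302/13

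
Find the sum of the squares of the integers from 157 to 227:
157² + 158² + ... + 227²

Use ∑_{k=1}^{n} k² = n(n+1)(2n+1)/6, then subtract the first 156 terms.
∑_{k=1}^{227} k² = 227×228×455/6 = 3924830
∑_{k=1}^{156} k² = 156×157×313/6 = 1277666
∑_{k=157}^{227} k² = 3924830 - 1277666 = 2647164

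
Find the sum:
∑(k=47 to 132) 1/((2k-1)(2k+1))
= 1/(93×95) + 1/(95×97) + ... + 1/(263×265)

Partial fractions: 1/((2k-1)(2k+1)) = (1/2)[1/(2k-1) - 1/(2k+1)]
The series telescopes:
= (1/2)[1/93 - 1/265]
= 86/24645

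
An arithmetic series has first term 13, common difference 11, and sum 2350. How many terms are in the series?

Using S = n/2 × [2a + (n-1)d]
2350 = n/2 × [2(13) + (n-1)(11)]
2350 = n/2 × [26 + 11n - 11]
4700 = n × [15 + 11n]
11n² + (15)n - 4700 = 0
Discriminant: Δ = (15)² - 4(11)(-4700) = 225 + 206800 = 207025
√Δ = 455
n = [-(15) + √Δ] / (2·11) = (-15 + 455) / 22 = 440 / 22 = 20
(The negative root is discarded since n must be a positive integer.)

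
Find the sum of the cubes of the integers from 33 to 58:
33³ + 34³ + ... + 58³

Use ∑_{k=1}^{n} k³ = [n(n+1)/2]², then subtract the first 32 terms.
∑_{k=1}^{58} k³ = [58×59/2]² = 1711² = 2927521
∑_{k=1}^{32} k³ = [32×33/2]² = 528² = 278784
∑_{k=33}^{58} k³ = 2927521 - 278784 = 2648737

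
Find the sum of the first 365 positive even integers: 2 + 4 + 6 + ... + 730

Sum of first n even numbers = n(n+1)
= 365×366
= 133590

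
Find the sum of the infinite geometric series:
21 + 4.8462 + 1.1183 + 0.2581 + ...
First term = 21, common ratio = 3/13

For |r| < 1, S = a / (1 - r)
S = 21 / (1 - (3/13))
S = 21 / (10/13)
S = 273/10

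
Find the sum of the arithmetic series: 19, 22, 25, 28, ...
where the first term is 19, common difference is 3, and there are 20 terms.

Sₙ = n/2 × (first + last)
Last term = a + (n-1)d = 19 + (20-1)×3 = 76
S_20 = 20/2 × (19 + 76)
S_20 = 20/2 × 95 = 950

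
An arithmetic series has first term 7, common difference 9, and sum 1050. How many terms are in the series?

Using S = n/2 × [2a + (n-1)d]
1050 = n/2 × [2(7) + (n-1)(9)]
1050 = n/2 × [14 + 9n - 9]
2100 = n × [5 + 9n]
9n² + (5)n - 2100 = 0
Discriminant: Δ = (5)² - 4(9)(-2100) = 25 + 75600 = 75625
√Δ = 275
n = [-(5) + √Δ] / (2·9) = (-5 + 275) / 18 = 270 / 18 = 15
(The negative root is discarded since n must be a positive integer.)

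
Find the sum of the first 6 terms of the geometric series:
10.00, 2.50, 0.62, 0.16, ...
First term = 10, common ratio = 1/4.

Sₙ = a(1 - rⁿ) / (1 - r)
S_6 = 10(1 - (1/4)^6) / (1 - (1/4))
S_6 = 10(1 - (1/4096)) / (3/4)
S_6 = 6825/512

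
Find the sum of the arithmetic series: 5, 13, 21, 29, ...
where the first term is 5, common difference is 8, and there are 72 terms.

Sₙ = n/2 × (first + last)
Last term = a + (n-1)d = 5 + (72-1)×8 = 573
S_72 = 72/2 × (5 + 573)
S_72 = 72/2 × 578 = 20808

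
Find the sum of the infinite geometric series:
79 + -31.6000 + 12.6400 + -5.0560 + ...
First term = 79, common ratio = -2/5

For |r| < 1, S = a / (1 - r)
S = 79 / (1 - (-2/5))
S = 79 / (7/5)
S = 395/7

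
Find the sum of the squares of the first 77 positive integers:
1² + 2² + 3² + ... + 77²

Formula: ∑k² = n(n+1)(2n+1)/6
= 77×78×155/6
= 930930/6
= 155155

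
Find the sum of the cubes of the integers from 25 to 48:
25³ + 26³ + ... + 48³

Use ∑_{k=1}^{n} k³ = [n(n+1)/2]², then subtract the first 24 terms.
∑_{k=1}^{48} k³ = [48×49/2]² = 1176² = 1382976
∑_{k=1}^{24} k³ = [24×25/2]² = 300² = 90000
∑_{k=25}^{48} k³ = 1382976 - 90000 = 1292976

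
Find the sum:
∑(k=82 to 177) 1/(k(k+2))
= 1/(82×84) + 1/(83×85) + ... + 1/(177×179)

Partial fractions: 1/(k(k+2)) = (1/2)[1/k - 1/(k+2)]
Telescoping leaves the first two and last two terms:
= (1/2)[1/82 + 1/83 - 1/178 - 1/179]
= 353436/54213193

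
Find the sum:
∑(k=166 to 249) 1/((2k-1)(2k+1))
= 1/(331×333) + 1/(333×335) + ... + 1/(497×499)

Partial fractions: 1/((2k-1)(2k+1)) = (1/2)[1/(2k-1) - 1/(2k+1)]
The series telescopes:
= (1/2)[1/331 - 1/499]
= 84/165169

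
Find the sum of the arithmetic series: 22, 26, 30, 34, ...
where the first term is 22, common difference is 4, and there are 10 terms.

Sₙ = n/2 × (first + last)
Last term = a + (n-1)d = 22 + (10-1)×4 = 58
S_10 = 10/2 × (22 + 58)
S_10 = 10/2 × 80 = 400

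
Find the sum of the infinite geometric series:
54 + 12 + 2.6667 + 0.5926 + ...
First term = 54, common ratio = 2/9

For |r| < 1, S = a / (1 - r)
S = 54 / (1 - (2/9))
S = 54 / (7/9)
S = 486/7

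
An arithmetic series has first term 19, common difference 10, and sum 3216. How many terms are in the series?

Using S = n/2 × [2a + (n-1)d]
3216 = n/2 × [2(19) + (n-1)(10)]
3216 = n/2 × [38 + 10n - 10]
6432 = n × [28 + 10n]
10n² + (28)n - 6432 = 0
Discriminant: Δ = (28)² - 4(10)(-6432) = 784 + 257280 = 258064
√Δ = 508
n = [-(28) + √Δ] / (2·10) = (-28 + 508) / 20 = 480 / 20 = 24
(The negative root is discarded since n must be a positive integer.)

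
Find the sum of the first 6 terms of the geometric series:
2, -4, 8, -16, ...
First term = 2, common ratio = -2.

Sₙ = a(1 - rⁿ) / (1 - r)
S_6 = 2(1 - (-2)^6) / (1 - (-2))
S_6 = 2(1 - 64) / (3)
S_6 = -42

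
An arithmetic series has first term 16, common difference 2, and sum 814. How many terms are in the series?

Using S = n/2 × [2a + (n-1)d]
814 = n/2 × [2(16) + (n-1)(2)]
814 = n/2 × [32 + 2n - 2]
1628 = n × [30 + 2n]
2n² + (30)n - 1628 = 0
Discriminant: Δ = (30)² - 4(2)(-1628) = 900 + 13024 = 13924
√Δ = 118
n = [-(30) + √Δ] / (2·2) = (-30 + 118) / 4 = 88 / 4 = 22
(The negative root is discarded since n must be a positive integer.)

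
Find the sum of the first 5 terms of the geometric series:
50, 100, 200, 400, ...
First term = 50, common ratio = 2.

Sₙ = a(1 - rⁿ) / (1 - r)
S_5 = 50(1 - 2^5) / (1 - 2)
S_5 = 50(1 - 32) / (-1)
S_5 = 1550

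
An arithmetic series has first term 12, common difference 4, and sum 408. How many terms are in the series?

Using S = n/2 × [2a + (n-1)d]
408 = n/2 × [2(12) + (n-1)(4)]
408 = n/2 × [24 + 4n - 4]
816 = n × [20 + 4n]
4n² + (20)n - 816 = 0
Discriminant: Δ = (20)² - 4(4)(-816) = 400 + 13056 = 13456
√Δ = 116
n = [-(20) + √Δ] / (2·4) = (-20 + 116) / 8 = 96 / 8 = 12
(The negative root is discarded since n must be a positive integer.)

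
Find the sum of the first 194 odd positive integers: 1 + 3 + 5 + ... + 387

Sum of first n odd numbers = n²
= 194²
= 37636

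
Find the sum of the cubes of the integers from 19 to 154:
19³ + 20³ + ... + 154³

Use ∑_{k=1}^{n} k³ = [n(n+1)/2]², then subtract the first 18 terms.
∑_{k=1}^{154} k³ = [154×155/2]² = 11935² = 142444225
∑_{k=1}^{18} k³ = [18×19/2]² = 171² = 29241
∑_{k=19}^{154} k³ = 142444225 - 29241 = 142414984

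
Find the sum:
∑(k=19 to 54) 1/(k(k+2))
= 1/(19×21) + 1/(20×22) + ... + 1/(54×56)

Partial fractions: 1/(k(k+2)) = (1/2)[1/k - 1/(k+2)]
Telescoping leaves the first two and last two terms:
= (1/2)[1/19 + 1/20 - 1/55 - 1/56]
= 3897/117040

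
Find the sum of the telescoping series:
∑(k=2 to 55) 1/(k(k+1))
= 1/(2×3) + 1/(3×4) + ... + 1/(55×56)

Partial fractions: 1/(k(k+1)) = 1/k - 1/(k+1)
The series telescopes:
= (1/2 - 1/3) + (1/3 - 1/4) + ... + (1/55 - 1/56)
= 1/2 - 1/56
= 27/56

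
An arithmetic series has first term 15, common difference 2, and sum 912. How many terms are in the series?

Using S = n/2 × [2a + (n-1)d]
912 = n/2 × [2(15) + (n-1)(2)]
912 = n/2 × [30 + 2n - 2]
1824 = n × [28 + 2n]
2n² + (28)n - 1824 = 0
Discriminant: Δ = (28)² - 4(2)(-1824) = 784 + 14592 = 15376
√Δ = 124
n = [-(28) + √Δ] / (2·2) = (-28 + 124) / 4 = 96 / 4 = 24
(The negative root is discarded since n must be a positive integer.)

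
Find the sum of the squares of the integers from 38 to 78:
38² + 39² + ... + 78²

Use ∑_{k=1}^{n} k² = n(n+1)(2n+1)/6, then subtract the first 37 terms.
∑_{k=1}^{78} k² = 78×79×157/6 = 161239
∑_{k=1}^{37} k² = 37×38×75/6 = 17575
∑_{k=38}^{78} k² = 161239 - 17575 = 143664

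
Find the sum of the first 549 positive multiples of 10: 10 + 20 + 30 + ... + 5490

Factor out 10: = 10(1 + 2 + ... + 549) = 10 × n(n+1)/2
= 10 × 549×550/2
= 10 × 150975
= 1509750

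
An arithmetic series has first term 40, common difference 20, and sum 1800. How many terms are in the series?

Using S = n/2 × [2a + (n-1)d]
1800 = n/2 × [2(40) + (n-1)(20)]
1800 = n/2 × [80 + 20n - 20]
3600 = n × [60 + 20n]
20n² + (60)n - 3600 = 0
Discriminant: Δ = (60)² - 4(20)(-3600) = 3600 + 288000 = 291600
√Δ = 540
n = [-(60) + √Δ] / (2·20) = (-60 + 540) / 40 = 480 / 40 = 12
(The negative root is discarded since n must be a positive integer.)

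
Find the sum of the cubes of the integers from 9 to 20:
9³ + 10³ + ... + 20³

Use ∑_{k=1}^{n} k³ = [n(n+1)/2]², then subtract the first 8 terms.
∑_{k=1}^{20} k³ = [20×21/2]² = 210² = 44100
∑_{k=1}^{8} k³ = [8×9/2]² = 36² = 1296
∑_{k=9}^{20} k³ = 44100 - 1296 = 42804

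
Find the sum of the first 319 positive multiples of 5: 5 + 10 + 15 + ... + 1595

Factor out 5: = 5(1 + 2 + ... + 319) = 5 × n(n+1)/2
= 5 × 319×320/2
= 5 × 51040
= 255200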